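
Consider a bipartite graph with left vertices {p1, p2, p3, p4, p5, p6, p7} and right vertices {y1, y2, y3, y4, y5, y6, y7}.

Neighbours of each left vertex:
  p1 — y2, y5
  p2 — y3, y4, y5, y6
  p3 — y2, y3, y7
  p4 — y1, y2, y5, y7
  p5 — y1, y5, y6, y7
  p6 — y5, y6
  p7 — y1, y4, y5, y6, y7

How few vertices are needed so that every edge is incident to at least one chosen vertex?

7

{p1, p2, p3, p4, p5, p6, p7} is a vertex cover of size 7: every edge has an endpoint in this set.
No smaller cover exists because p1–y5, p2–y4, p3–y3, p4–y2, p5–y1, p6–y6, p7–y7 is a matching of size 7, and a cover must include an endpoint of each of these disjoint edges (König's theorem).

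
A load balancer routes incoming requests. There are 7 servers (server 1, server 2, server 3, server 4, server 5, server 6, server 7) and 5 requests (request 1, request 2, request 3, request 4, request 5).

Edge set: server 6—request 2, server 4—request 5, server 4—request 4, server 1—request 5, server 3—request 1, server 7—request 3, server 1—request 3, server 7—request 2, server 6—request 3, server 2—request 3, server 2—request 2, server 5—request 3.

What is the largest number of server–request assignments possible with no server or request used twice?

5

One maximum matching: server 1→request 5, server 2→request 2, server 3→request 1, server 4→request 4, server 5→request 3.
The set {server 2, server 5, server 6, server 7} has only 2 neighbours ({request 2, request 3}), so by Hall's theorem at most 5 of the 7 servers can be matched.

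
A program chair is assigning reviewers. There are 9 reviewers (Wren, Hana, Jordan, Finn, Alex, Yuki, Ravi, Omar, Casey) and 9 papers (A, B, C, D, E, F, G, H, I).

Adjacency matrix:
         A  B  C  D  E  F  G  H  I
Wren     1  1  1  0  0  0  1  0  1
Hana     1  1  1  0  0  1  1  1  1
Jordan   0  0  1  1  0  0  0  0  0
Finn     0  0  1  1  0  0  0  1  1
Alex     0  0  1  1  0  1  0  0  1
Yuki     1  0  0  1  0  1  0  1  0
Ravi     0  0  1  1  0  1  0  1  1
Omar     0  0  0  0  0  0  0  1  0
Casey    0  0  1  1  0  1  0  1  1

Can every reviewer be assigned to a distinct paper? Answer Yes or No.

The set {Jordan, Finn, Alex, Ravi, Omar, Casey} has only 5 neighbours ({C, D, F, H, I}), so by Hall's theorem at most 8 of the 9 reviewers can be matched.
Hence no matching covers every reviewer.

No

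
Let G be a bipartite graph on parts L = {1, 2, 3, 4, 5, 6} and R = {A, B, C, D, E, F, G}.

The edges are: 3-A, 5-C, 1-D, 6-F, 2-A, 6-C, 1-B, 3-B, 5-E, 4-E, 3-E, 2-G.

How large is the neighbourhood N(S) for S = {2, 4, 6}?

The union of neighbours of {2, 4, 6} is {A, C, E, F, G}, which has 5 elements.
Since |N(S)| = 5 ≥ |S| = 3, Hall's condition holds for this subset.

5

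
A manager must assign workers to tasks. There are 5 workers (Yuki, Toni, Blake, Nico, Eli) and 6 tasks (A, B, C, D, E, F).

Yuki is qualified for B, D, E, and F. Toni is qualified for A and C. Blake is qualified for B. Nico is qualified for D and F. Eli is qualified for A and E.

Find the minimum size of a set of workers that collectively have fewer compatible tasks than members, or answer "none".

A matching saturating every worker exists, for instance Yuki→D, Toni→C, Blake→B, Nico→F, Eli→E.
By Hall's marriage theorem, this means |N(S)| ≥ |S| for every subset S, so no violating subset exists.

none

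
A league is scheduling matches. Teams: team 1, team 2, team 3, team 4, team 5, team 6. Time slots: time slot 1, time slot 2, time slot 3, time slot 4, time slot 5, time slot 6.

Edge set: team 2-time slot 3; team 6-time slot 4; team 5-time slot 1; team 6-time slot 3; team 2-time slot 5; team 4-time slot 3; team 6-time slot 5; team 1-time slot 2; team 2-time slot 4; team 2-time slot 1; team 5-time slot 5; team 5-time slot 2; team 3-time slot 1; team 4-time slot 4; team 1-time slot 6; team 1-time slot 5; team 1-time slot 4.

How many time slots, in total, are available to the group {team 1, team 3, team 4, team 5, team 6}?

The union of neighbours of {team 1, team 3, team 4, team 5, team 6} is {time slot 1, time slot 2, time slot 3, time slot 4, time slot 5, time slot 6}, which has 6 elements.
Since |N(S)| = 6 ≥ |S| = 5, Hall's condition holds for this subset.

6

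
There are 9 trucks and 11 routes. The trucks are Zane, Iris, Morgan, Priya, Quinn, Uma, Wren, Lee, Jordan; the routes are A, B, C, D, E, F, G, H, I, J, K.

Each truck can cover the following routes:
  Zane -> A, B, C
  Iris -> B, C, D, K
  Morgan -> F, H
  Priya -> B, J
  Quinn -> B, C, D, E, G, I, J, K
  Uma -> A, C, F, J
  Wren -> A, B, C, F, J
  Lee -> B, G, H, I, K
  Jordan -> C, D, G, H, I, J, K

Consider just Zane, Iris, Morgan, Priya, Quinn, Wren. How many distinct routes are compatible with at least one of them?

11

The union of neighbours of {Zane, Iris, Morgan, Priya, Quinn, Wren} is {A, B, C, D, E, F, G, H, I, J, K}, which has 11 elements.
Since |N(S)| = 11 ≥ |S| = 6, Hall's condition holds for this subset.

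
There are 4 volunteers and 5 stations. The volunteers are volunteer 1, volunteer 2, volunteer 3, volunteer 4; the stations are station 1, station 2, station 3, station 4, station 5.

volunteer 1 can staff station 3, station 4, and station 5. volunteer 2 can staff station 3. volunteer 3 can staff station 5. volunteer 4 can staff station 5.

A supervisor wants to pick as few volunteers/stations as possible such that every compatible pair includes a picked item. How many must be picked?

3

The 3 edges volunteer 1–station 4, volunteer 2–station 3, volunteer 3–station 5 form a matching, so any vertex cover needs at least 3 vertices (one per matched edge).
Conversely {volunteer 1, volunteer 2, station 5} meets every edge and has exactly 3 vertices, so 3 is optimal.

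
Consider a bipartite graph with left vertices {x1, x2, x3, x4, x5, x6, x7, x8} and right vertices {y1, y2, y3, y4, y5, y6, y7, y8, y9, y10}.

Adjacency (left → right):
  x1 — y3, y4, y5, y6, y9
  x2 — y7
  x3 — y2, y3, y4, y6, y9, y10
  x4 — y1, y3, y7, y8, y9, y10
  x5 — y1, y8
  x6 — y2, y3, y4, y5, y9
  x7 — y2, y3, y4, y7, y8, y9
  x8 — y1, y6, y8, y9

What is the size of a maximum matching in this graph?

For example, pair x1-y6, x2-y7, x3-y10, x4-y9, x5-y8, x6-y3, x7-y4, x8-y1.
This saturates every left vertex, so 8 is the maximum.

8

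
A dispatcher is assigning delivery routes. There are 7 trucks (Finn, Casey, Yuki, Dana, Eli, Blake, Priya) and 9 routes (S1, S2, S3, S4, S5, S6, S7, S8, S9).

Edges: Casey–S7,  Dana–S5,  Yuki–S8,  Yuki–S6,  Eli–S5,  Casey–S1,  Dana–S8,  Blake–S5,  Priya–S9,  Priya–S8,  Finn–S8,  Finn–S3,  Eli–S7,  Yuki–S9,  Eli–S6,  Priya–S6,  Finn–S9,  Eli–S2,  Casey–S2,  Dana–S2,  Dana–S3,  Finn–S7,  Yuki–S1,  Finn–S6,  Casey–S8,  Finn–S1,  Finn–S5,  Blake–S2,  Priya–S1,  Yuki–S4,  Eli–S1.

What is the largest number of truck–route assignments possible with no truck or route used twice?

For example, pair Finn-S6, Casey-S2, Yuki-S4, Dana-S3, Eli-S7, Blake-S5, Priya-S8.
This saturates every truck, so 7 is the maximum.

7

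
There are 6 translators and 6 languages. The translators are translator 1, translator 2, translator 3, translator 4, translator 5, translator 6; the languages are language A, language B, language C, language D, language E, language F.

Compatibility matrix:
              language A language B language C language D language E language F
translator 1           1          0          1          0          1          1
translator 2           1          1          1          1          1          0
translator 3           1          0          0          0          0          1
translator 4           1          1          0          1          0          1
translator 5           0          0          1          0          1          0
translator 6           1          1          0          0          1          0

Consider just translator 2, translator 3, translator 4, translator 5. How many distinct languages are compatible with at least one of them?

The union of neighbours of {translator 2, translator 3, translator 4, translator 5} is {language A, language B, language C, language D, language E, language F}, which has 6 elements.
Since |N(S)| = 6 ≥ |S| = 4, Hall's condition holds for this subset.

6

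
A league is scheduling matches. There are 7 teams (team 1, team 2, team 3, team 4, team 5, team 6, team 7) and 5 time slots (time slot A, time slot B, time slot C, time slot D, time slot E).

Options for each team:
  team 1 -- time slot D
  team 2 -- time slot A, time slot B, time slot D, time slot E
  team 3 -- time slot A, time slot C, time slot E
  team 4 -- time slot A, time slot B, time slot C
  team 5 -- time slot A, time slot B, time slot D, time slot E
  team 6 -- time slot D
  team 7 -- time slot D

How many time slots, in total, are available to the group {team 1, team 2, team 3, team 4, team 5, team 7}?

The union of neighbours of {team 1, team 2, team 3, team 4, team 5, team 7} is {time slot A, time slot B, time slot C, time slot D, time slot E}, which has 5 elements.
Since |N(S)| = 5 < |S| = 6, Hall's condition fails for this subset.

5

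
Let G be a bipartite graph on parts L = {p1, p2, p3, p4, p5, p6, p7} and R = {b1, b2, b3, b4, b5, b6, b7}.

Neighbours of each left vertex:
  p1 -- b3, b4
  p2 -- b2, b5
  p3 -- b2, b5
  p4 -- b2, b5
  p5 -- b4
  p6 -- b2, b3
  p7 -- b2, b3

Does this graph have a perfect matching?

The set {p1, p2, p3, p4, p5, p6, p7} has only 4 neighbours ({b2, b3, b4, b5}), so by Hall's theorem at most 4 of the 7 left vertices can be matched.
Hence no matching covers every left vertex.

No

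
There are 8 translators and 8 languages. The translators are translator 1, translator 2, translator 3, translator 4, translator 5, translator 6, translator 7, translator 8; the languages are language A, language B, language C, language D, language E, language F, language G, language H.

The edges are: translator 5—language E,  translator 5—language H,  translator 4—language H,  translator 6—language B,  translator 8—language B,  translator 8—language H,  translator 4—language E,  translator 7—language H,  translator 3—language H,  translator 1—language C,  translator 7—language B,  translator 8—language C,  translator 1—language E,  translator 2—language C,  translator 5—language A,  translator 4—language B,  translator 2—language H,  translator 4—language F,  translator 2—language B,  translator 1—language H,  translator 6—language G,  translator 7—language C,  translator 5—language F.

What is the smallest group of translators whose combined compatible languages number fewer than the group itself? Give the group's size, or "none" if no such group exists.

Take S = {translator 2, translator 3, translator 7, translator 8}. Its neighbourhood is {language B, language C, language H}, so |N(S)| = 3 < |S| = 4.
Every subset of size less than 4 has at least as many neighbours as members, so 4 is the minimum.

4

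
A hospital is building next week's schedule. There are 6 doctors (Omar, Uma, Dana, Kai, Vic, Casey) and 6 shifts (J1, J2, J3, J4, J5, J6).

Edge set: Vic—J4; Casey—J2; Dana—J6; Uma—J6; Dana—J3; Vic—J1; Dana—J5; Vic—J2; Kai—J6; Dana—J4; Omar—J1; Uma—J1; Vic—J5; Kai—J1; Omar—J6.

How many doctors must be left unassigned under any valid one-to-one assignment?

One maximum matching: Omar→J1, Uma→J6, Dana→J3, Vic→J5, Casey→J2.
The set {Omar, Uma, Kai} has only 2 neighbours ({J1, J6}), so by Hall's theorem at most 5 of the 6 doctors can be matched.
That matches 5 of the 6, leaving 1 unmatched; no matching can do better.

1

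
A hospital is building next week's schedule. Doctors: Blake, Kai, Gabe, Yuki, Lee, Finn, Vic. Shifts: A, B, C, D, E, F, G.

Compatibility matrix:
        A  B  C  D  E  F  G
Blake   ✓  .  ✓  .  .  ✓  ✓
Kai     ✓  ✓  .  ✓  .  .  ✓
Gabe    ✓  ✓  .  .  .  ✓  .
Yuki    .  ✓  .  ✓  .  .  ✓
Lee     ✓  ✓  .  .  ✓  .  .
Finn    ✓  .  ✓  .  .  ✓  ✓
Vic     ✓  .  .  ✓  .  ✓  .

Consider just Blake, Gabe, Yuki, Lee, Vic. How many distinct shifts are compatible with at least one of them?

The union of neighbours of {Blake, Gabe, Yuki, Lee, Vic} is {A, B, C, D, E, F, G}, which has 7 elements.
Since |N(S)| = 7 ≥ |S| = 5, Hall's condition holds for this subset.

7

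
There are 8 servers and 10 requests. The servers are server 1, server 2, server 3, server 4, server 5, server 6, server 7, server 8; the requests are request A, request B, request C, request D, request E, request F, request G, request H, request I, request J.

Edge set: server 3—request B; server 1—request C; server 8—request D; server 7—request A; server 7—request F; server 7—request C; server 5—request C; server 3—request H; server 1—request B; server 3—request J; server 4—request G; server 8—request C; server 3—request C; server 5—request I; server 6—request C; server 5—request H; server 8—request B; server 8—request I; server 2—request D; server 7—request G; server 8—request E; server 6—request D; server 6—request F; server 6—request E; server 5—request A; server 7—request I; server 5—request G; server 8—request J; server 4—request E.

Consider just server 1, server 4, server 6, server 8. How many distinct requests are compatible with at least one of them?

8

The union of neighbours of {server 1, server 4, server 6, server 8} is {request B, request C, request D, request E, request F, request G, request I, request J}, which has 8 elements.
Since |N(S)| = 8 ≥ |S| = 4, Hall's condition holds for this subset.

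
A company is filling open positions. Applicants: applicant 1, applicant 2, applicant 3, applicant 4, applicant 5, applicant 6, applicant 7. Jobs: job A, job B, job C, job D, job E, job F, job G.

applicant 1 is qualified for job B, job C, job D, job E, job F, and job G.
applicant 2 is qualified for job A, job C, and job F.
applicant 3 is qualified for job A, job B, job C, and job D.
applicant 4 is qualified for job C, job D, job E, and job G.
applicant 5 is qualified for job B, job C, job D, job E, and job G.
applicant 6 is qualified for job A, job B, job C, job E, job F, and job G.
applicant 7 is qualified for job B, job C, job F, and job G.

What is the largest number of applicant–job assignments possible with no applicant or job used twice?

7

A valid assignment of size 7: applicant 1–job F, applicant 2–job C, applicant 3–job A, applicant 4–job D, applicant 5–job E, applicant 6–job B, applicant 7–job G.
All 7 applicants are matched, so no larger matching exists.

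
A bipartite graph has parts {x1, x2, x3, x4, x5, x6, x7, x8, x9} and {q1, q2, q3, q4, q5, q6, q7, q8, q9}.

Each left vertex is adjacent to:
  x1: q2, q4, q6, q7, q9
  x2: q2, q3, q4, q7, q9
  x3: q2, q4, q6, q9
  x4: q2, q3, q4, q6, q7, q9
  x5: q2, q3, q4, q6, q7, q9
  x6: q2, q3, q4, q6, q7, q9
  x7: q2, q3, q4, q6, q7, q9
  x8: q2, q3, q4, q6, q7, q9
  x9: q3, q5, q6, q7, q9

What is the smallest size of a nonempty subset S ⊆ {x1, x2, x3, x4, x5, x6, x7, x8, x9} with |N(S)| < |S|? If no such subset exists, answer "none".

7

Take S = {x1, x2, x3, x4, x5, x6, x7}. Its neighbourhood is {q2, q3, q4, q6, q7, q9}, so |N(S)| = 6 < |S| = 7.
Every subset of size less than 7 has at least as many neighbours as members, so 7 is the minimum.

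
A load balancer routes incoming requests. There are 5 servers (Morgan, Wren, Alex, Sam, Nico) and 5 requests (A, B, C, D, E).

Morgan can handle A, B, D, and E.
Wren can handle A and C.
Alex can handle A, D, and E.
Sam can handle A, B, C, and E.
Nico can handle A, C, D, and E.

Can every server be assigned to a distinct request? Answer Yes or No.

For example, pair Morgan-B, Wren-A, Alex-D, Sam-C, Nico-E.
All 5 servers are covered.

Yes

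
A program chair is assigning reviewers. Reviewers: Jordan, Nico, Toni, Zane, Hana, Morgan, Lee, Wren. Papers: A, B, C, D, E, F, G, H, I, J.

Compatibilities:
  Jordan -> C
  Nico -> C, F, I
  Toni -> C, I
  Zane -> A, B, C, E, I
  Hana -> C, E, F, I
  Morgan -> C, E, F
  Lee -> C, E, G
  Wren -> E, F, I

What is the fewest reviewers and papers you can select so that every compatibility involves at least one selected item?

The 6 edges Jordan–C, Nico–F, Toni–I, Zane–A, Hana–E, Lee–G form a matching, so any vertex cover needs at least 6 vertices (one per matched edge).
Conversely {Zane, Lee, C, E, F, I} meets every edge and has exactly 6 vertices, so 6 is optimal.

6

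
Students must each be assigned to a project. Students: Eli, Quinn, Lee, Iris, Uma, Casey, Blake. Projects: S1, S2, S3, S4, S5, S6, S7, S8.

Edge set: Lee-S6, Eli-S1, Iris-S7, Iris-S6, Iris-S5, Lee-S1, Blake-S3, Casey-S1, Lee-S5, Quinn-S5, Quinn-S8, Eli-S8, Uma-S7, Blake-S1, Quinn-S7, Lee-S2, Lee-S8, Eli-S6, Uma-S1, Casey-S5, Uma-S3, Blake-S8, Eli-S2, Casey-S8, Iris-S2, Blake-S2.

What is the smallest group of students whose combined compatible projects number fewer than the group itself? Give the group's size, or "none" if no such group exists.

A matching saturating every student exists, for instance Eli→S8, Quinn→S5, Lee→S6, Iris→S7, Uma→S3, Casey→S1, Blake→S2.
By Hall's marriage theorem, this means |N(S)| ≥ |S| for every subset S, so no violating subset exists.

none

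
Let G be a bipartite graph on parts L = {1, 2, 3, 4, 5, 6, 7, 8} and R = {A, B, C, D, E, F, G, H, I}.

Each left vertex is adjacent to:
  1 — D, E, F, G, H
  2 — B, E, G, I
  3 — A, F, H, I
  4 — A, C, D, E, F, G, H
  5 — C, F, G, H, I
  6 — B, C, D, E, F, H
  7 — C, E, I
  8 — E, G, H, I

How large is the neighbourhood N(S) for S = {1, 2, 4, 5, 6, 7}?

9

The union of neighbours of {1, 2, 4, 5, 6, 7} is {A, B, C, D, E, F, G, H, I}, which has 9 elements.
Since |N(S)| = 9 ≥ |S| = 6, Hall's condition holds for this subset.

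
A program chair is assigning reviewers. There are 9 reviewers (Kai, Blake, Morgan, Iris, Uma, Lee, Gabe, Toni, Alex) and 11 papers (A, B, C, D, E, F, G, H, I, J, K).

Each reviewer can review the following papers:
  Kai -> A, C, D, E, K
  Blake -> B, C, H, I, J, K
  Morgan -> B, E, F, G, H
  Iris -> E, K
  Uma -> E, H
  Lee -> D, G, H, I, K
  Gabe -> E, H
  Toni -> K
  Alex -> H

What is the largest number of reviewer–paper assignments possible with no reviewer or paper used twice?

7

A valid assignment of size 7: Kai–A, Blake–J, Morgan–G, Iris–K, Uma–H, Lee–D, Gabe–E.
The set {Iris, Uma, Gabe, Toni, Alex} has only 3 neighbours ({E, H, K}), so by Hall's theorem at most 7 of the 9 reviewers can be matched.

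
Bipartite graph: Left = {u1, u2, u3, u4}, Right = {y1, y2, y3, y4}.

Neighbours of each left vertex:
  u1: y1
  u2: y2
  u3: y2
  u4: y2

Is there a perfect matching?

No

The set {u2, u3, u4} has only 1 neighbour ({y2}), so by Hall's theorem at most 2 of the 4 left vertices can be matched.
Hence no matching covers every left vertex.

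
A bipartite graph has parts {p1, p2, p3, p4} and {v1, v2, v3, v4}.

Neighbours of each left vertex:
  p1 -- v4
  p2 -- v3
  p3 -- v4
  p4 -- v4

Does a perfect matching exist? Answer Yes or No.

The set {p1, p3, p4} has only 1 neighbour ({v4}), so by Hall's theorem at most 2 of the 4 left vertices can be matched.
Hence no matching covers every left vertex.

No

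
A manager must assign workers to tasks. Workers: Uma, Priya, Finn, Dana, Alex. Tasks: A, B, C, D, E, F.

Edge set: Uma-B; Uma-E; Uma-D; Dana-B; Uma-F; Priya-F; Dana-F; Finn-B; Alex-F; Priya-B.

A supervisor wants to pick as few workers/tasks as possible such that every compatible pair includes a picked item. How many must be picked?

3

{Uma, B, F} is a vertex cover of size 3: every edge has an endpoint in this set.
No smaller cover exists because Uma–E, Priya–F, Finn–B is a matching of size 3, and a cover must include an endpoint of each of these disjoint edges (König's theorem).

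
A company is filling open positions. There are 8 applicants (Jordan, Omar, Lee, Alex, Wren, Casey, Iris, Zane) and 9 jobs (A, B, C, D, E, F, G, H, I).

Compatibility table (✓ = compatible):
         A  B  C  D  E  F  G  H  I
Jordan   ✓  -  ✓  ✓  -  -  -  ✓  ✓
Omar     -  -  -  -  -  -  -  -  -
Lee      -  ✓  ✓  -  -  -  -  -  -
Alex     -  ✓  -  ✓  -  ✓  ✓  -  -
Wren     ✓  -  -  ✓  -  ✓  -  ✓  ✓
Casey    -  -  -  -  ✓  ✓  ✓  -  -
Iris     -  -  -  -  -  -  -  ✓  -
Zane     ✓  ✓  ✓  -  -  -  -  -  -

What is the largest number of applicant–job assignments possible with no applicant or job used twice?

7

For example, pair Jordan-D, Lee-C, Alex-F, Wren-A, Casey-E, Iris-H, Zane-B.
The set {Omar} has only 0 neighbours (∅), so by Hall's theorem at most 7 of the 8 applicants can be matched.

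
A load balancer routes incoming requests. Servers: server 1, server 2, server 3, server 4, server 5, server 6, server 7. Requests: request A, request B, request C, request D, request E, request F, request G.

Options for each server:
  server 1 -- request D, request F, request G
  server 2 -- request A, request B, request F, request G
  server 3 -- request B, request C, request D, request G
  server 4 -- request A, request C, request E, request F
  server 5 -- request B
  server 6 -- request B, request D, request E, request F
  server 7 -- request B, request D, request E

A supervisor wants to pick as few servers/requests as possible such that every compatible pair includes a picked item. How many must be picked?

The 7 edges server 1–request G, server 2–request A, server 3–request C, server 4–request F, server 5–request B, server 6–request E, server 7–request D form a matching, so any vertex cover needs at least 7 vertices (one per matched edge).
Conversely {server 1, server 2, server 3, server 4, server 5, server 6, server 7} meets every edge and has exactly 7 vertices, so 7 is optimal.

7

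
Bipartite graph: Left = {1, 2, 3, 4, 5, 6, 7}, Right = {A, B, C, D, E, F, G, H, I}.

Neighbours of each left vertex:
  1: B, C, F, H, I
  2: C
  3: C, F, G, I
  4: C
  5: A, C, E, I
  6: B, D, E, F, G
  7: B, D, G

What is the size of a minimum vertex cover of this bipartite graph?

A maximum matching has 6 edges (e.g. 1–H, 2–C, 3–F, 5–I, 6–G, 7–B).
By König's theorem the minimum vertex cover has the same size. One such cover is {1, 3, 5, 6, 7, C}.

6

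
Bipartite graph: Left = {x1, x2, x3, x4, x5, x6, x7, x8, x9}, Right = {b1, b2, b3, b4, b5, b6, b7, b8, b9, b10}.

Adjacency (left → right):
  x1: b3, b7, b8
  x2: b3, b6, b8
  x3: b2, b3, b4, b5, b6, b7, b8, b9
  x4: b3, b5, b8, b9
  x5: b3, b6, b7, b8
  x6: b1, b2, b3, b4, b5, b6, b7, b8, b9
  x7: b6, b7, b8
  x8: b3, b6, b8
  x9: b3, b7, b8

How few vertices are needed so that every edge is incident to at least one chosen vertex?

7

The 7 edges x1–b7, x2–b6, x3–b4, x4–b5, x5–b3, x6–b1, x7–b8 form a matching, so any vertex cover needs at least 7 vertices (one per matched edge).
Conversely {x3, x4, x6, b3, b6, b7, b8} meets every edge and has exactly 7 vertices, so 7 is optimal.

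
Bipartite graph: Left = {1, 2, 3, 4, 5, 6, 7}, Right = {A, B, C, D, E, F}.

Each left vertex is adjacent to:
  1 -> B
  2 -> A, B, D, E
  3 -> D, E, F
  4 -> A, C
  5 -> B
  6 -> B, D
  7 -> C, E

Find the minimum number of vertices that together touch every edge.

{2, 3, 4, 6, 7, B} is a vertex cover of size 6: every edge has an endpoint in this set.
No smaller cover exists because 1–B, 2–A, 3–F, 4–C, 6–D, 7–E is a matching of size 6, and a cover must include an endpoint of each of these disjoint edges (König's theorem).

6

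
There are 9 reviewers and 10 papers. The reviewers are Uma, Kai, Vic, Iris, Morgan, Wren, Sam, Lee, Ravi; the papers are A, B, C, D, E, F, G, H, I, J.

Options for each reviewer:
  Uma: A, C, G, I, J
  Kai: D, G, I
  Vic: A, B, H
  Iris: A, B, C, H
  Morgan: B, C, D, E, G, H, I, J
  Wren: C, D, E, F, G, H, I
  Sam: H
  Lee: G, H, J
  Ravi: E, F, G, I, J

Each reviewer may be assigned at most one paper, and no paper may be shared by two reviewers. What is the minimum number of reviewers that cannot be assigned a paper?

0

A valid assignment of size 9: Uma→A, Kai→D, Vic→B, Iris→C, Morgan→E, Wren→F, Sam→H, Lee→G, Ravi→J.
This saturates every reviewer, so 9 is the maximum.
That matches 9 of the 9, leaving 0 unmatched; no matching can do better.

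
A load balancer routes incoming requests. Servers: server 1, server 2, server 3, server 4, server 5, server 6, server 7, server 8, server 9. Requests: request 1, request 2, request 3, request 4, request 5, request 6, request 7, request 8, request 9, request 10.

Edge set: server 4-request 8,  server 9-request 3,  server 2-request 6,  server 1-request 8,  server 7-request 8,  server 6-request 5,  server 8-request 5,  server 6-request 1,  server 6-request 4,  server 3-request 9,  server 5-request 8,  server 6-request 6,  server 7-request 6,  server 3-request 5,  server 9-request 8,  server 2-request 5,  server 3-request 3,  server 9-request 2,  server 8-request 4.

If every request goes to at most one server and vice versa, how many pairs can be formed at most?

7

One maximum matching: server 1–request 8, server 2–request 5, server 3–request 9, server 6–request 1, server 7–request 6, server 8–request 4, server 9–request 3.
The set {server 1, server 4, server 5} has only 1 neighbour ({request 8}), so by Hall's theorem at most 7 of the 9 servers can be matched.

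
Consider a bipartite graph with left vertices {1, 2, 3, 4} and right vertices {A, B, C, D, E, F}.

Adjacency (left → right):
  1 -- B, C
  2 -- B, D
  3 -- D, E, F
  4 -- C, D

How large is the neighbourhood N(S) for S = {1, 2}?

3

The union of neighbours of {1, 2} is {B, C, D}, which has 3 elements.
Since |N(S)| = 3 ≥ |S| = 2, Hall's condition holds for this subset.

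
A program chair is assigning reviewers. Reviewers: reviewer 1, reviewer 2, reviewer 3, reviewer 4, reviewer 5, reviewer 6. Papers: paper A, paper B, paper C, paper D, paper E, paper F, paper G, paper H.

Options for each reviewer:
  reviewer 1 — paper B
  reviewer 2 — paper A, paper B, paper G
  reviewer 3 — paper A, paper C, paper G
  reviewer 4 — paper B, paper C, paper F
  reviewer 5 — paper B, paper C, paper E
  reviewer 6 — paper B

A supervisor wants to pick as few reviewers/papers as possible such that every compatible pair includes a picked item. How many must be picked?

The 5 edges reviewer 1–paper B, reviewer 2–paper G, reviewer 3–paper A, reviewer 4–paper C, reviewer 5–paper E form a matching, so any vertex cover needs at least 5 vertices (one per matched edge).
Conversely {reviewer 2, reviewer 3, reviewer 4, reviewer 5, paper B} meets every edge and has exactly 5 vertices, so 5 is optimal.

5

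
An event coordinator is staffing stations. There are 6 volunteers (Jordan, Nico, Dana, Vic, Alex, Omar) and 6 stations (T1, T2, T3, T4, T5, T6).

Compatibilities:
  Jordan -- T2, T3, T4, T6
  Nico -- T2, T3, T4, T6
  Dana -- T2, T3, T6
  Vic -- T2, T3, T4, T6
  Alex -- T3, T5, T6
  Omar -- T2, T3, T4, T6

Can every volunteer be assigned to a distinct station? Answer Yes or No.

The set {Jordan, Nico, Dana, Vic, Omar} has only 4 neighbours ({T2, T3, T4, T6}), so by Hall's theorem at most 5 of the 6 volunteers can be matched.
Hence no matching covers every volunteer.

No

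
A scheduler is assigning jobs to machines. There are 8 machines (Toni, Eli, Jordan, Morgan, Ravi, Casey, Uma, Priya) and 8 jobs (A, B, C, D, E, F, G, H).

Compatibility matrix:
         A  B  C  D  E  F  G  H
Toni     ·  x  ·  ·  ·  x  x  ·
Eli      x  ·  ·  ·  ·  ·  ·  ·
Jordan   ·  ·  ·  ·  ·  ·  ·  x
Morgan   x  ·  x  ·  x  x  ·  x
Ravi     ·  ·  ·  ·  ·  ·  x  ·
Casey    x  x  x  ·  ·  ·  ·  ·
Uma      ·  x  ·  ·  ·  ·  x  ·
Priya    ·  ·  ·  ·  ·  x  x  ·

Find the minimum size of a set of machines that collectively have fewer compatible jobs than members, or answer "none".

4

Take S = {Toni, Ravi, Uma, Priya}. Its neighbourhood is {B, F, G}, so |N(S)| = 3 < |S| = 4.
Every subset of size less than 4 has at least as many neighbours as members, so 4 is the minimum.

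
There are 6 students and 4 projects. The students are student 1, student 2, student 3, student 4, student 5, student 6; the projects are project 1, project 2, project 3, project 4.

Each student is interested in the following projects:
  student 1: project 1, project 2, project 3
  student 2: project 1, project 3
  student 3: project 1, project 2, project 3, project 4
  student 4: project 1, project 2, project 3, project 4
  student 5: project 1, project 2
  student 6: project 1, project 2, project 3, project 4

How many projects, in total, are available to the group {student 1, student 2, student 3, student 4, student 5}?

The union of neighbours of {student 1, student 2, student 3, student 4, student 5} is {project 1, project 2, project 3, project 4}, which has 4 elements.
Since |N(S)| = 4 < |S| = 5, Hall's condition fails for this subset.

4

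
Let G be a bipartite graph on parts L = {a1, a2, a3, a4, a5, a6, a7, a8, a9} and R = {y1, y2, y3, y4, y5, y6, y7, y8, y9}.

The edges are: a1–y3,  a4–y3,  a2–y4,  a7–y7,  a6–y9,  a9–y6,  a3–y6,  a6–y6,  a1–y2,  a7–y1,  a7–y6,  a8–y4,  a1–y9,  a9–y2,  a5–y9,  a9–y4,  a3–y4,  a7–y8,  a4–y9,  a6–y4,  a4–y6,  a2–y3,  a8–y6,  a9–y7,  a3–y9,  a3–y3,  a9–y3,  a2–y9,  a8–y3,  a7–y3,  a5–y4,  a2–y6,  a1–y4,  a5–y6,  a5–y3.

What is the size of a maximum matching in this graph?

For example, pair a1-y2, a2-y4, a3-y9, a4-y6, a5-y3, a7-y1, a9-y7.
The set {a2, a3, a4, a5, a6, a8} has only 4 neighbours ({y3, y4, y6, y9}), so by Hall's theorem at most 7 of the 9 left vertices can be matched.

7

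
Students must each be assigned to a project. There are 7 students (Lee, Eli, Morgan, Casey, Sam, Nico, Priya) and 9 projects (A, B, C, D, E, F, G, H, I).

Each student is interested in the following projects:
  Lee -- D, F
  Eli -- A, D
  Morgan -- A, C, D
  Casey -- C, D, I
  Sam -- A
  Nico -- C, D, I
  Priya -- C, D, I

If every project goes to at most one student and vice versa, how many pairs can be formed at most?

One maximum matching: Lee→F, Eli→D, Morgan→C, Casey→I, Sam→A.
The set {Eli, Morgan, Casey, Sam, Nico, Priya} has only 4 neighbours ({A, C, D, I}), so by Hall's theorem at most 5 of the 7 students can be matched.

5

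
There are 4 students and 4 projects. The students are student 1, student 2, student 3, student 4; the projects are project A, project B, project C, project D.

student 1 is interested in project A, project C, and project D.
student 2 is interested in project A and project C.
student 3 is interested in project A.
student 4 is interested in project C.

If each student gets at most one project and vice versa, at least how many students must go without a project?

1

One maximum matching: student 1–project D, student 2–project C, student 3–project A.
The set {student 2, student 3, student 4} has only 2 neighbours ({project A, project C}), so by Hall's theorem at most 3 of the 4 students can be matched.
That matches 3 of the 4, leaving 1 unmatched; no matching can do better.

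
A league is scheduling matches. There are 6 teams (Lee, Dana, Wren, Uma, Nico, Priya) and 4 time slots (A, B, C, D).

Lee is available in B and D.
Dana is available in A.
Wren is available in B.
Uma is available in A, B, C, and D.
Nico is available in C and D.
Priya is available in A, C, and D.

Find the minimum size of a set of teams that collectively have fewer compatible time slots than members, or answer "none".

5

Take S = {Lee, Dana, Wren, Uma, Nico}. Its neighbourhood is {A, B, C, D}, so |N(S)| = 4 < |S| = 5.
Every subset of size less than 5 has at least as many neighbours as members, so 5 is the minimum.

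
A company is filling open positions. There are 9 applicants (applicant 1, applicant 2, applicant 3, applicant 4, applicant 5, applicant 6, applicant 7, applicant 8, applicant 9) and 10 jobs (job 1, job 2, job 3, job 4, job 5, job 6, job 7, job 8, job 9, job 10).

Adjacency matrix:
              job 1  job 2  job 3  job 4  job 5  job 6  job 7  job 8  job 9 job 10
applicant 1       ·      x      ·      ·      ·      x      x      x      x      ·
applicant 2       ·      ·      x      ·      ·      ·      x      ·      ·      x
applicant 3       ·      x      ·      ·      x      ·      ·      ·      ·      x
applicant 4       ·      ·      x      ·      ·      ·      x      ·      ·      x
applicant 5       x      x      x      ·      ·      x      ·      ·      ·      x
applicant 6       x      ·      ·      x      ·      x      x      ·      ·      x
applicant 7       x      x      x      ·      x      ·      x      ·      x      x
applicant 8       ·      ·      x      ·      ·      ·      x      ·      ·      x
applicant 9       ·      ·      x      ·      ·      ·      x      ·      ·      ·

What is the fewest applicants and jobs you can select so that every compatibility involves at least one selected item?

8

A maximum matching has 8 edges (e.g. applicant 1–job 9, applicant 2–job 7, applicant 3–job 2, applicant 4–job 10, applicant 5–job 1, applicant 6–job 4, applicant 7–job 5, applicant 8–job 3).
By König's theorem the minimum vertex cover has the same size. One such cover is {applicant 1, applicant 3, applicant 5, applicant 6, applicant 7, job 3, job 7, job 10}.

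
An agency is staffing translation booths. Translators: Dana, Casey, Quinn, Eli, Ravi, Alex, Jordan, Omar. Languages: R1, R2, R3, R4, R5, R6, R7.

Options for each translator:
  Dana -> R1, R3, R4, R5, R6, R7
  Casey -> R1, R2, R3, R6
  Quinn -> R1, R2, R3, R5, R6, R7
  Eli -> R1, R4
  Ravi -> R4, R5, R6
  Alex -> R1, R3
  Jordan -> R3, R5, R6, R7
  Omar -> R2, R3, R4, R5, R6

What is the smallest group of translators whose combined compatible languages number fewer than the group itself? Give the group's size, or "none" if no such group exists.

Take S = {Dana, Casey, Quinn, Eli, Ravi, Alex, Jordan, Omar}. Its neighbourhood is {R1, R2, R3, R4, R5, R6, R7}, so |N(S)| = 7 < |S| = 8.
Every subset of size less than 8 has at least as many neighbours as members, so 8 is the minimum.

8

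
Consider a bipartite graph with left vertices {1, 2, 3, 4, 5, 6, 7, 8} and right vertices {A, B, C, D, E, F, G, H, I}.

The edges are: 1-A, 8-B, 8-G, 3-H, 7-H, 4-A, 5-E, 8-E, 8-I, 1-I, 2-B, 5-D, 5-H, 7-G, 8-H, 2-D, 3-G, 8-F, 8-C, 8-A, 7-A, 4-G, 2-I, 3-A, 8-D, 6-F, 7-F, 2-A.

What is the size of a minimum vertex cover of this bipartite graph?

8

{1, 2, 3, 4, 5, 6, 7, 8} is a vertex cover of size 8: every edge has an endpoint in this set.
No smaller cover exists because 1–I, 2–B, 3–H, 4–A, 5–D, 6–F, 7–G, 8–E is a matching of size 8, and a cover must include an endpoint of each of these disjoint edges (König's theorem).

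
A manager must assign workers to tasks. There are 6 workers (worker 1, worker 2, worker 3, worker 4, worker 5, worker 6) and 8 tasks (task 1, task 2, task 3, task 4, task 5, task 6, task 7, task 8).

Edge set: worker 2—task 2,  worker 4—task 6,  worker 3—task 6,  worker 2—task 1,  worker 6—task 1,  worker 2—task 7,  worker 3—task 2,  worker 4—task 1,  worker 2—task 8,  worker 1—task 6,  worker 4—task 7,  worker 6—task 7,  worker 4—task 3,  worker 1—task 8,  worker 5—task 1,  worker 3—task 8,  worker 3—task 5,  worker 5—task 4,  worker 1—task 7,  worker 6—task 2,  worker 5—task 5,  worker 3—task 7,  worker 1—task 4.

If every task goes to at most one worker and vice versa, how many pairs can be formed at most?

One maximum matching: worker 1→task 4, worker 2→task 8, worker 3→task 7, worker 4→task 6, worker 5→task 1, worker 6→task 2.
This saturates every worker, so 6 is the maximum.

6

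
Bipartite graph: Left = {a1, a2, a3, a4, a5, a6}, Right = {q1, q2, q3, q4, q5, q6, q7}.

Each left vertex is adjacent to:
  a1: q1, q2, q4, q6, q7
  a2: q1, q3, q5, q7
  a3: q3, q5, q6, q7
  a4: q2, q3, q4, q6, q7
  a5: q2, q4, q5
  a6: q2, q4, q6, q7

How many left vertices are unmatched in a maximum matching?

One maximum matching: a1–q7, a2–q3, a3–q5, a4–q4, a5–q2, a6–q6.
All 6 left vertices are matched, so no larger matching exists.
That matches 6 of the 6, leaving 0 unmatched; no matching can do better.

0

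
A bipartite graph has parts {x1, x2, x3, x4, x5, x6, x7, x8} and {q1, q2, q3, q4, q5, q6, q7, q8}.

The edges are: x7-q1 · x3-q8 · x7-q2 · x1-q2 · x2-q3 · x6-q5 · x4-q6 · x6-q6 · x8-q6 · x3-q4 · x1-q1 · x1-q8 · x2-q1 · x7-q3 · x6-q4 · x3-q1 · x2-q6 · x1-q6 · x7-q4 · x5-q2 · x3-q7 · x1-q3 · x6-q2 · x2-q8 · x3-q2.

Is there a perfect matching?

No

The set {x4, x8} has only 1 neighbour ({q6}), so by Hall's theorem at most 7 of the 8 left vertices can be matched.
Hence no matching covers every left vertex.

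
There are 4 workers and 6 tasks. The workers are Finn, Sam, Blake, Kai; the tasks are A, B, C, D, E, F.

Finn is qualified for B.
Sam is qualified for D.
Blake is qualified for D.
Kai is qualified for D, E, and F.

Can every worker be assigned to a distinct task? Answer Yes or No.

The set {Sam, Blake} has only 1 neighbour ({D}), so by Hall's theorem at most 3 of the 4 workers can be matched.
Hence no matching covers every worker.

No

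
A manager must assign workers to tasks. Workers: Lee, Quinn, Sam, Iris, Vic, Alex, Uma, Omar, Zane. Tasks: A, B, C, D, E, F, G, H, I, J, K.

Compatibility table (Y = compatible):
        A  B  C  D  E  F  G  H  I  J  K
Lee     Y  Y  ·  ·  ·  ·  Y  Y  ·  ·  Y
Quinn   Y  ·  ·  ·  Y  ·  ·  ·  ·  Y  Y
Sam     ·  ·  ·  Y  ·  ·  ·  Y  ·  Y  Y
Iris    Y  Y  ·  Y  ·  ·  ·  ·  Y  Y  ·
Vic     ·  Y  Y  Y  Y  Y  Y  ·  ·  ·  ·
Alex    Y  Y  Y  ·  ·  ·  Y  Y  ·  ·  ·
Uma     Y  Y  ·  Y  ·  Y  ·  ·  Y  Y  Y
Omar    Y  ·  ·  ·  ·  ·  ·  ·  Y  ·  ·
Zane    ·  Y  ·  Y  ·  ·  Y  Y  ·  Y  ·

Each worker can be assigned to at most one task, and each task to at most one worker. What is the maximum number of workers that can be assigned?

9

For example, pair Lee→H, Quinn→K, Sam→D, Iris→B, Vic→E, Alex→G, Uma→A, Omar→I, Zane→J.
All 9 workers are matched, so no larger matching exists.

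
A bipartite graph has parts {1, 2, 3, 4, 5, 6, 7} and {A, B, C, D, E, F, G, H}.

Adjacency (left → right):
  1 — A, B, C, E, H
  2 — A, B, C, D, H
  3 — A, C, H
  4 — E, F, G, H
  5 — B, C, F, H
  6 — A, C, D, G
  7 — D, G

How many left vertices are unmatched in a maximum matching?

For example, pair 1–A, 2–B, 3–H, 4–E, 5–F, 6–C, 7–G.
This saturates every left vertex, so 7 is the maximum.
That matches 7 of the 7, leaving 0 unmatched; no matching can do better.

0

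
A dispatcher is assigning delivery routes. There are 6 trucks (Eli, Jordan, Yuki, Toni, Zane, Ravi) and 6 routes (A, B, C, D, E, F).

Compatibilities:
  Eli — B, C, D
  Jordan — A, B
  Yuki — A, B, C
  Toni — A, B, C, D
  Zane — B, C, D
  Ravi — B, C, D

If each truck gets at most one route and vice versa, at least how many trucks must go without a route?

For example, pair Eli-D, Jordan-A, Yuki-C, Toni-B.
The set {Eli, Jordan, Yuki, Toni, Zane, Ravi} has only 4 neighbours ({A, B, C, D}), so by Hall's theorem at most 4 of the 6 trucks can be matched.
That matches 4 of the 6, leaving 2 unmatched; no matching can do better.

2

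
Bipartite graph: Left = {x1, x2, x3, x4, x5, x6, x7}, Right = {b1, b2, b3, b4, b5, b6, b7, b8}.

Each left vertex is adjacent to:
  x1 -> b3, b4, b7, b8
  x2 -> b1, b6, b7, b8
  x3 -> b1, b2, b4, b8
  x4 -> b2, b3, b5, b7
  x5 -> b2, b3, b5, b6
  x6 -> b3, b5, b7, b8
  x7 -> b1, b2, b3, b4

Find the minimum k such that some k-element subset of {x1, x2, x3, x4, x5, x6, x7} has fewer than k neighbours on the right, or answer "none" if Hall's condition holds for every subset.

A matching saturating every left vertex exists, for instance x1→b4, x2→b6, x3→b1, x4→b7, x5→b2, x6→b8, x7→b3.
By Hall's marriage theorem, this means |N(S)| ≥ |S| for every subset S, so no violating subset exists.

none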